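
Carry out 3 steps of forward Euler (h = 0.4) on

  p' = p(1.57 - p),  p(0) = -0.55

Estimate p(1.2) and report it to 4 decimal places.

Euler: p_{n+1} = p_n + h·f(t_n, p_n).
t=0.000000, p=-0.550000: f=-1.166000 → p ← -0.550000 + 0.4·(-1.166000) = -1.016400
t=0.400000, p=-1.016400: f=-2.628817 → p ← -1.016400 + 0.4·(-2.628817) = -2.067927
t=0.800000, p=-2.067927: f=-7.522966 → p ← -2.067927 + 0.4·(-7.522966) = -5.077113
p(1.2) ≈ -5.0771

-5.0771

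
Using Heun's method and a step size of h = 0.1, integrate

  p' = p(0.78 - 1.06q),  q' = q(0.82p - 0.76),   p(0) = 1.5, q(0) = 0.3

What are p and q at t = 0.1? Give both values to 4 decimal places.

1.5697, 0.3153

Heun on (p,q): k1 = f(t_n, state_n); k2 = f(t_n + h, state_n + h·k1); state_{n+1} = state_n + (h/2)·(k1 + k2).
0.000000: (1.500000, 0.300000)
  k1 = (0.693000, 0.141000)
  predictor → (1.569300, 0.314100)
  k2 = (0.701562, 0.165476)
  → (1.569728, 0.315324)
(p(0.1), q(0.1)) ≈ (1.5697, 0.3153)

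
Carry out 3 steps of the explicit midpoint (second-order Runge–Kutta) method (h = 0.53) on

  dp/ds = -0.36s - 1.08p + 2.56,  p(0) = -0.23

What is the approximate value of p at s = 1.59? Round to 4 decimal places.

1.5472

Midpoint: k1 = f(s_n, p_n); k2 = f(s_n + h/2, p_n + (h/2)·k1); p_{n+1} = p_n + h·k2.
s=0.000000, p=-0.230000:
  k1 = f(0.000000, -0.230000) = 2.808400
  k2 = f(0.265000, 0.514226) = 1.909236
  p ← -0.230000 + 0.53·1.909236 = 0.781895
s=0.530000, p=0.781895:
  k1 = f(0.530000, 0.781895) = 1.524753
  k2 = f(0.795000, 1.185955) = 0.992969
  p ← 0.781895 + 0.53·0.992969 = 1.308169
s=1.060000, p=1.308169:
  k1 = f(1.060000, 1.308169) = 0.765578
  k2 = f(1.325000, 1.511047) = 0.451070
  p ← 1.308169 + 0.53·0.451070 = 1.547235
p(1.59) ≈ 1.5472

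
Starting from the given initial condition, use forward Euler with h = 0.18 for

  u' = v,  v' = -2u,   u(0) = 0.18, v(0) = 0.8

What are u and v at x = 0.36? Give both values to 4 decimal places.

0.4563, 0.6186

Euler on (u,v): u_{n+1} = u_n + h·u', v_{n+1} = v_n + h·v'.
0.000000: (0.180000, 0.800000); f=(0.800000, -0.360000) → (0.324000, 0.735200)
0.180000: (0.324000, 0.735200); f=(0.735200, -0.648000) → (0.456336, 0.618560)
(u(0.36), v(0.36)) ≈ (0.4563, 0.6186)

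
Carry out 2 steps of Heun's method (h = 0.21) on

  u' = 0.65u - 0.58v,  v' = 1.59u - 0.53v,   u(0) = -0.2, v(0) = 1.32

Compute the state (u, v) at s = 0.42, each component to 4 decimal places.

-0.5706, 0.8193

Heun on (u,v): k1 = f(s_n, state_n); k2 = f(s_n + h, state_n + h·k1); state_{n+1} = state_n + (h/2)·(k1 + k2).
0.000000: (-0.200000, 1.320000)
  k1 = (-0.895600, -1.017600)
  predictor → (-0.388076, 1.106304)
  k2 = (-0.893906, -1.203382)
  → (-0.387898, 1.086797)
0.210000: (-0.387898, 1.086797)
  k1 = (-0.882476, -1.192760)
  predictor → (-0.573218, 0.836317)
  k2 = (-0.857656, -1.354665)
  → (-0.570612, 0.819317)
(u(0.42), v(0.42)) ≈ (-0.5706, 0.8193)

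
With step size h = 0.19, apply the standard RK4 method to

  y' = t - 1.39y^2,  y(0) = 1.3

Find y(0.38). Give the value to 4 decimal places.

RK4: k1 = f(t_n, y_n); k2 = f(t_n + h/2, y_n + (h/2)·k1); k3 = f(t_n + h/2, y_n + (h/2)·k2); k4 = f(t_n + h, y_n + h·k3); y_{n+1} = y_n + (h/6)·(k1 + 2k2 + 2k3 + k4).
t=0.000000, y=1.300000:
  k1 = f(0.000000, 1.300000) = -2.349100
  k2 = f(0.095000, 1.076836) = -1.516809
  k3 = f(0.095000, 1.155903) = -1.762196
  k4 = f(0.190000, 0.965183) = -1.104893
  y ← 1.300000 + (0.19/6)·(k1 + 2k2 + 2k3 + k4) = 0.982953
t=0.190000, y=0.982953:
  k1 = f(0.190000, 0.982953) = -1.153014
  k2 = f(0.285000, 0.873417) = -0.775371
  k3 = f(0.285000, 0.909293) = -0.864271
  k4 = f(0.380000, 0.818742) = -0.551770
  y ← 0.982953 + (0.19/6)·(k1 + 2k2 + 2k3 + k4) = 0.825124
y(0.38) ≈ 0.8251

0.8251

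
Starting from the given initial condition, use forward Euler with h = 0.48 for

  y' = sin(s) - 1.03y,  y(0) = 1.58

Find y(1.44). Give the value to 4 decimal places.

Euler: y_{n+1} = y_n + h·f(s_n, y_n).
s=0.000000, y=1.580000: f=-1.627400 → y ← 1.580000 + 0.48·(-1.627400) = 0.798848
s=0.480000, y=0.798848: f=-0.361034 → y ← 0.798848 + 0.48·(-0.361034) = 0.625552
s=0.960000, y=0.625552: f=0.174873 → y ← 0.625552 + 0.48·0.174873 = 0.709491
y(1.44) ≈ 0.7095

0.7095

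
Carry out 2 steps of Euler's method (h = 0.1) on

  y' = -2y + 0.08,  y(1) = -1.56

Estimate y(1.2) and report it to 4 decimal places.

-0.9840

Euler: y_{n+1} = y_n + h·f(t_n, y_n).
t=1.000000, y=-1.560000: f=3.200000 → y ← -1.560000 + 0.1·3.200000 = -1.240000
t=1.100000, y=-1.240000: f=2.560000 → y ← -1.240000 + 0.1·2.560000 = -0.984000
y(1.2) ≈ -0.9840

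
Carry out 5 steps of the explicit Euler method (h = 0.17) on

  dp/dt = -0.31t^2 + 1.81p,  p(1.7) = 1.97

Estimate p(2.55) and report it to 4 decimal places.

5.6660

Euler: p_{n+1} = p_n + h·f(t_n, p_n).
t=1.700000, p=1.970000: f=2.669800 → p ← 1.970000 + 0.17·2.669800 = 2.423866
t=1.870000, p=2.423866: f=3.303158 → p ← 2.423866 + 0.17·3.303158 = 2.985403
t=2.040000, p=2.985403: f=4.113483 → p ← 2.985403 + 0.17·4.113483 = 3.684695
t=2.210000, p=3.684695: f=5.155227 → p ← 3.684695 + 0.17·5.155227 = 4.561084
t=2.380000, p=4.561084: f=6.499598 → p ← 4.561084 + 0.17·6.499598 = 5.666015
p(2.55) ≈ 5.6660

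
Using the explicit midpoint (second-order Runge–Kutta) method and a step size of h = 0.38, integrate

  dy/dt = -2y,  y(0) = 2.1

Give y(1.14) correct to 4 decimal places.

Midpoint: k1 = f(t_n, y_n); k2 = f(t_n + h/2, y_n + (h/2)·k1); y_{n+1} = y_n + h·k2.
t=0.000000, y=2.100000:
  k1 = f(0.000000, 2.100000) = -4.200000
  k2 = f(0.190000, 1.302000) = -2.604000
  y ← 2.100000 + 0.38·(-2.604000) = 1.110480
t=0.380000, y=1.110480:
  k1 = f(0.380000, 1.110480) = -2.220960
  k2 = f(0.570000, 0.688498) = -1.376995
  y ← 1.110480 + 0.38·(-1.376995) = 0.587222
t=0.760000, y=0.587222:
  k1 = f(0.760000, 0.587222) = -1.174444
  k2 = f(0.950000, 0.364078) = -0.728155
  y ← 0.587222 + 0.38·(-0.728155) = 0.310523
y(1.14) ≈ 0.3105

0.3105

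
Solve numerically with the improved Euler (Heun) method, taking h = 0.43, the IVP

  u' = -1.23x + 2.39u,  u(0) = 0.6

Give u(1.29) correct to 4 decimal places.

Heun: k1 = f(x_n, u_n); k2 = f(x_n + h, u_n + h·k1); u_{n+1} = u_n + (h/2)·(k1 + k2).
x=0.000000, u=0.600000:
  k1 = f(0.000000, 0.600000) = 1.434000
  k2 = f(0.430000, 1.216620) = 2.378822
  u ← 0.600000 + (0.43/2)·(1.434000 + 2.378822) = 1.419757
x=0.430000, u=1.419757:
  k1 = f(0.430000, 1.419757) = 2.864318
  k2 = f(0.860000, 2.651414) = 5.279079
  u ← 1.419757 + (0.43/2)·(2.864318 + 5.279079) = 3.170587
x=0.860000, u=3.170587:
  k1 = f(0.860000, 3.170587) = 6.519903
  k2 = f(1.290000, 5.974145) = 12.691507
  u ← 3.170587 + (0.43/2)·(6.519903 + 12.691507) = 7.301040
u(1.29) ≈ 7.3010

7.3010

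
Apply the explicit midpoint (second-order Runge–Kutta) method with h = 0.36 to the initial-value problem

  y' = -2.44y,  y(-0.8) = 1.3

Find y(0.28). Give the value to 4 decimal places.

Midpoint: k1 = f(x_n, y_n); k2 = f(x_n + h/2, y_n + (h/2)·k1); y_{n+1} = y_n + h·k2.
x=-0.800000, y=1.300000:
  k1 = f(-0.800000, 1.300000) = -3.172000
  k2 = f(-0.620000, 0.729040) = -1.778858
  y ← 1.300000 + 0.36·(-1.778858) = 0.659611
x=-0.440000, y=0.659611:
  k1 = f(-0.440000, 0.659611) = -1.609451
  k2 = f(-0.260000, 0.369910) = -0.902580
  y ← 0.659611 + 0.36·(-0.902580) = 0.334682
x=-0.080000, y=0.334682:
  k1 = f(-0.080000, 0.334682) = -0.816625
  k2 = f(0.100000, 0.187690) = -0.457963
  y ← 0.334682 + 0.36·(-0.457963) = 0.169816
y(0.28) ≈ 0.1698

0.1698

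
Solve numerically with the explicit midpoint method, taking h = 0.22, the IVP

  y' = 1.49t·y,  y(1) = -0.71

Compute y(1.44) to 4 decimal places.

Midpoint: k1 = f(t_n, y_n); k2 = f(t_n + h/2, y_n + (h/2)·k1); y_{n+1} = y_n + h·k2.
t=1.000000, y=-0.710000:
  k1 = f(1.000000, -0.710000) = -1.057900
  k2 = f(1.110000, -0.826369) = -1.366732
  y ← -0.710000 + 0.22·(-1.366732) = -1.010681
t=1.220000, y=-1.010681:
  k1 = f(1.220000, -1.010681) = -1.837216
  k2 = f(1.330000, -1.212775) = -2.403356
  y ← -1.010681 + 0.22·(-2.403356) = -1.539419
y(1.44) ≈ -1.5394

-1.5394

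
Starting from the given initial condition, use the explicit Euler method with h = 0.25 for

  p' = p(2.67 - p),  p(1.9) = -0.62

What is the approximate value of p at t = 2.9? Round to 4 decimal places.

-14.1234

Euler: p_{n+1} = p_n + h·f(t_n, p_n).
t=1.900000, p=-0.620000: f=-2.039800 → p ← -0.620000 + 0.25·(-2.039800) = -1.129950
t=2.150000, p=-1.129950: f=-4.293754 → p ← -1.129950 + 0.25·(-4.293754) = -2.203388
t=2.400000, p=-2.203388: f=-10.737967 → p ← -2.203388 + 0.25·(-10.737967) = -4.887880
t=2.650000, p=-4.887880: f=-36.942013 → p ← -4.887880 + 0.25·(-36.942013) = -14.123383
p(2.9) ≈ -14.1234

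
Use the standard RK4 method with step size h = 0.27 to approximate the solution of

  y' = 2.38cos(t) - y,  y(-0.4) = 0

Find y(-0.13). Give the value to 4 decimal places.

RK4: k1 = f(t_n, y_n); k2 = f(t_n + h/2, y_n + (h/2)·k1); k3 = f(t_n + h/2, y_n + (h/2)·k2); k4 = f(t_n + h, y_n + h·k3); y_{n+1} = y_n + (h/6)·(k1 + 2k2 + 2k3 + k4).
t=-0.400000, y=0.000000:
  k1 = f(-0.400000, 0.000000) = 2.192125
  k2 = f(-0.265000, 0.295937) = 2.000983
  k3 = f(-0.265000, 0.270133) = 2.026787
  k4 = f(-0.130000, 0.547233) = 1.812685
  y ← 0.000000 + (0.27/6)·(k1 + 2k2 + 2k3 + k4) = 0.542716
y(-0.13) ≈ 0.5427

0.5427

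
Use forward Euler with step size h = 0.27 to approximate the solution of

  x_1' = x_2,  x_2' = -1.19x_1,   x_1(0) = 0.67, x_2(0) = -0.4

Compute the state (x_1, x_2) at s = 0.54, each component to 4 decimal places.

0.3959, -0.7958

Euler on (x_1,x_2): x_1_{n+1} = x_1_n + h·x_1', x_2_{n+1} = x_2_n + h·x_2'.
0.000000: (0.670000, -0.400000); f=(-0.400000, -0.797300) → (0.562000, -0.615271)
0.270000: (0.562000, -0.615271); f=(-0.615271, -0.668780) → (0.395877, -0.795842)
(x_1(0.54), x_2(0.54)) ≈ (0.3959, -0.7958)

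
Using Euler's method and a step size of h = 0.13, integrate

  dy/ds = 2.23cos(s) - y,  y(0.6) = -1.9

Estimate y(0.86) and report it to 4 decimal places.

Euler: y_{n+1} = y_n + h·f(s_n, y_n).
s=0.600000, y=-1.900000: f=3.740498 → y ← -1.900000 + 0.13·3.740498 = -1.413735
s=0.730000, y=-1.413735: f=3.075474 → y ← -1.413735 + 0.13·3.075474 = -1.013924
y(0.86) ≈ -1.0139

-1.0139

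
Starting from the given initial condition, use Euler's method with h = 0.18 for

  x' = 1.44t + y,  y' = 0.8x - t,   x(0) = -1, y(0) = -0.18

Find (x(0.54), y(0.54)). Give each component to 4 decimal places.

-1.0417, -0.7202

Euler on (x,y): x_{n+1} = x_n + h·x', y_{n+1} = y_n + h·y'.
0.000000: (-1.000000, -0.180000); f=(-0.180000, -0.800000) → (-1.032400, -0.324000)
0.180000: (-1.032400, -0.324000); f=(-0.064800, -1.005920) → (-1.044064, -0.505066)
0.360000: (-1.044064, -0.505066); f=(0.013334, -1.195251) → (-1.041664, -0.720211)
(x(0.54), y(0.54)) ≈ (-1.0417, -0.7202)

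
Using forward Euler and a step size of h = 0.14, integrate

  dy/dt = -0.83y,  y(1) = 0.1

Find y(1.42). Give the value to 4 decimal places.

Euler: y_{n+1} = y_n + h·f(t_n, y_n).
t=1.000000, y=0.100000: f=-0.083000 → y ← 0.100000 + 0.14·(-0.083000) = 0.088380
t=1.140000, y=0.088380: f=-0.073355 → y ← 0.088380 + 0.14·(-0.073355) = 0.078110
t=1.280000, y=0.078110: f=-0.064832 → y ← 0.078110 + 0.14·(-0.064832) = 0.069034
y(1.42) ≈ 0.0690

0.0690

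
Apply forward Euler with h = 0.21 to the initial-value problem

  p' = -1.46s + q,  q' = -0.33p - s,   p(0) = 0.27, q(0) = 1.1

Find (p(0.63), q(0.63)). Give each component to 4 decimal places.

Euler on (p,q): p_{n+1} = p_n + h·p', q_{n+1} = q_n + h·q'.
0.000000: (0.270000, 1.100000); f=(1.100000, -0.089100) → (0.501000, 1.081289)
0.210000: (0.501000, 1.081289); f=(0.774689, -0.375330) → (0.663685, 1.002470)
0.420000: (0.663685, 1.002470); f=(0.389270, -0.639016) → (0.745431, 0.868276)
(p(0.63), q(0.63)) ≈ (0.7454, 0.8683)

0.7454, 0.8683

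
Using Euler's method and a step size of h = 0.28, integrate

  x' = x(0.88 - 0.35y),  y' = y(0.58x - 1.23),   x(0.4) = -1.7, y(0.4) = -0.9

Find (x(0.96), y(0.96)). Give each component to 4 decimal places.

-2.9038, -0.0981

Euler on (x,y): x_{n+1} = x_n + h·x', y_{n+1} = y_n + h·y'.
0.400000: (-1.700000, -0.900000); f=(-2.031500, 1.994400) → (-2.268820, -0.341568)
0.680000: (-2.268820, -0.341568); f=(-2.267796, 0.869603) → (-2.903803, -0.098079)
(x(0.96), y(0.96)) ≈ (-2.9038, -0.0981)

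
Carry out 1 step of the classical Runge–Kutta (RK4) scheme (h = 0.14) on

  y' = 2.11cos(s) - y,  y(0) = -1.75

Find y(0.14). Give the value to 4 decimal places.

-1.2467

RK4: k1 = f(s_n, y_n); k2 = f(s_n + h/2, y_n + (h/2)·k1); k3 = f(s_n + h/2, y_n + (h/2)·k2); k4 = f(s_n + h, y_n + h·k3); y_{n+1} = y_n + (h/6)·(k1 + 2k2 + 2k3 + k4).
s=0.000000, y=-1.750000:
  k1 = f(0.000000, -1.750000) = 3.860000
  k2 = f(0.070000, -1.479800) = 3.584633
  k3 = f(0.070000, -1.499076) = 3.603908
  k4 = f(0.140000, -1.245453) = 3.334809
  y ← -1.750000 + (0.14/6)·(k1 + 2k2 + 2k3 + k4) = -1.246656
y(0.14) ≈ -1.2467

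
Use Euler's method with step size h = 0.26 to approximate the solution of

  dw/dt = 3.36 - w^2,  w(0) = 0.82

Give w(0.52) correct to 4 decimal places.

1.7926

Euler: w_{n+1} = w_n + h·f(t_n, w_n).
t=0.000000, w=0.820000: f=2.687600 → w ← 0.820000 + 0.26·2.687600 = 1.518776
t=0.260000, w=1.518776: f=1.053319 → w ← 1.518776 + 0.26·1.053319 = 1.792639
w(0.52) ≈ 1.7926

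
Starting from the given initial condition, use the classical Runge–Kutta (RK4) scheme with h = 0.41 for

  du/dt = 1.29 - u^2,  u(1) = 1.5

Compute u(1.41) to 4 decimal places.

RK4: k1 = f(t_n, u_n); k2 = f(t_n + h/2, u_n + (h/2)·k1); k3 = f(t_n + h/2, u_n + (h/2)·k2); k4 = f(t_n + h, u_n + h·k3); u_{n+1} = u_n + (h/6)·(k1 + 2k2 + 2k3 + k4).
t=1.000000, u=1.500000:
  k1 = f(1.000000, 1.500000) = -0.960000
  k2 = f(1.205000, 1.303200) = -0.408330
  k3 = f(1.205000, 1.416292) = -0.715884
  k4 = f(1.410000, 1.206488) = -0.165612
  u ← 1.500000 + (0.41/6)·(k1 + 2k2 + 2k3 + k4) = 1.269441
u(1.41) ≈ 1.2694

1.2694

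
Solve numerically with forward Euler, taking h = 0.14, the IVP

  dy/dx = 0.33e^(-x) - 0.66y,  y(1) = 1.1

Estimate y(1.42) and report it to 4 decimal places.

Euler: y_{n+1} = y_n + h·f(x_n, y_n).
x=1.000000, y=1.100000: f=-0.604600 → y ← 1.100000 + 0.14·(-0.604600) = 1.015356
x=1.140000, y=1.015356: f=-0.564595 → y ← 1.015356 + 0.14·(-0.564595) = 0.936313
x=1.280000, y=0.936313: f=-0.526214 → y ← 0.936313 + 0.14·(-0.526214) = 0.862643
y(1.42) ≈ 0.8626

0.8626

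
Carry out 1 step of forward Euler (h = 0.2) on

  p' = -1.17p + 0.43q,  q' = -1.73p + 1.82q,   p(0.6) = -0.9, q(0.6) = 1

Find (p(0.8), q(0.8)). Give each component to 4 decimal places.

-0.6034, 1.6754

Euler on (p,q): p_{n+1} = p_n + h·p', q_{n+1} = q_n + h·q'.
0.600000: (-0.900000, 1.000000); f=(1.483000, 3.377000) → (-0.603400, 1.675400)
(p(0.8), q(0.8)) ≈ (-0.6034, 1.6754)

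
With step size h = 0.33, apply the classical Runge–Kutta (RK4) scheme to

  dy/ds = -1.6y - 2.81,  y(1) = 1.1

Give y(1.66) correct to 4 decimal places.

RK4: k1 = f(s_n, y_n); k2 = f(s_n + h/2, y_n + (h/2)·k1); k3 = f(s_n + h/2, y_n + (h/2)·k2); k4 = f(s_n + h, y_n + h·k3); y_{n+1} = y_n + (h/6)·(k1 + 2k2 + 2k3 + k4).
s=1.000000, y=1.100000:
  k1 = f(1.000000, 1.100000) = -4.570000
  k2 = f(1.165000, 0.345950) = -3.363520
  k3 = f(1.165000, 0.545019) = -3.682031
  k4 = f(1.330000, -0.115070) = -2.625888
  y ← 1.100000 + (0.33/6)·(k1 + 2k2 + 2k3 + k4) = -0.070784
s=1.330000, y=-0.070784:
  k1 = f(1.330000, -0.070784) = -2.696745
  k2 = f(1.495000, -0.515747) = -1.984804
  k3 = f(1.495000, -0.398277) = -2.172757
  k4 = f(1.660000, -0.787794) = -1.549529
  y ← -0.070784 + (0.33/6)·(k1 + 2k2 + 2k3 + k4) = -0.761661
y(1.66) ≈ -0.7617

-0.7617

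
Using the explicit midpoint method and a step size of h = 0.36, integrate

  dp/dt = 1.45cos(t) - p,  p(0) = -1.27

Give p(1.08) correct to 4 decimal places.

Midpoint: k1 = f(t_n, p_n); k2 = f(t_n + h/2, p_n + (h/2)·k1); p_{n+1} = p_n + h·k2.
t=0.000000, p=-1.270000:
  k1 = f(0.000000, -1.270000) = 2.720000
  k2 = f(0.180000, -0.780400) = 2.206973
  p ← -1.270000 + 0.36·2.206973 = -0.475490
t=0.360000, p=-0.475490:
  k1 = f(0.360000, -0.475490) = 1.832540
  k2 = f(0.540000, -0.145632) = 1.389310
  p ← -0.475490 + 0.36·1.389310 = 0.024662
t=0.720000, p=0.024662:
  k1 = f(0.720000, 0.024662) = 1.065456
  k2 = f(0.900000, 0.216444) = 0.684890
  p ← 0.024662 + 0.36·0.684890 = 0.271223
p(1.08) ≈ 0.2712

0.2712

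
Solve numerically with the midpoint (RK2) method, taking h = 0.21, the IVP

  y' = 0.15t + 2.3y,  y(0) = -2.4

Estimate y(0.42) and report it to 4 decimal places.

Midpoint: k1 = f(t_n, y_n); k2 = f(t_n + h/2, y_n + (h/2)·k1); y_{n+1} = y_n + h·k2.
t=0.000000, y=-2.400000:
  k1 = f(0.000000, -2.400000) = -5.520000
  k2 = f(0.105000, -2.979600) = -6.837330
  y ← -2.400000 + 0.21·(-6.837330) = -3.835839
t=0.210000, y=-3.835839:
  k1 = f(0.210000, -3.835839) = -8.790930
  k2 = f(0.315000, -4.758887) = -10.898190
  y ← -3.835839 + 0.21·(-10.898190) = -6.124459
y(0.42) ≈ -6.1245

-6.1245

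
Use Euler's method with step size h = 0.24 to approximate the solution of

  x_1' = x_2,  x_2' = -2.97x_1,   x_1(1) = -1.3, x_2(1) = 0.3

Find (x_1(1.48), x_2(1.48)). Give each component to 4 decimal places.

-0.9336, 2.1020

Euler on (x_1,x_2): x_1_{n+1} = x_1_n + h·x_1', x_2_{n+1} = x_2_n + h·x_2'.
1.000000: (-1.300000, 0.300000); f=(0.300000, 3.861000) → (-1.228000, 1.226640)
1.240000: (-1.228000, 1.226640); f=(1.226640, 3.647160) → (-0.933606, 2.101958)
(x_1(1.48), x_2(1.48)) ≈ (-0.9336, 2.1020)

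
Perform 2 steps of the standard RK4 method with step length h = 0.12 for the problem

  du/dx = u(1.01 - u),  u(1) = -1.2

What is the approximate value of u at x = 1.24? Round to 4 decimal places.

-2.2681

RK4: k1 = f(x_n, u_n); k2 = f(x_n + h/2, u_n + (h/2)·k1); k3 = f(x_n + h/2, u_n + (h/2)·k2); k4 = f(x_n + h, u_n + h·k3); u_{n+1} = u_n + (h/6)·(k1 + 2k2 + 2k3 + k4).
x=1.000000, u=-1.200000:
  k1 = f(1.000000, -1.200000) = -2.652000
  k2 = f(1.060000, -1.359120) = -3.219918
  k3 = f(1.060000, -1.393195) = -3.348120
  k4 = f(1.120000, -1.601774) = -4.183473
  u ← -1.200000 + (0.12/6)·(k1 + 2k2 + 2k3 + k4) = -1.599431
x=1.120000, u=-1.599431:
  k1 = f(1.120000, -1.599431) = -4.173605
  k2 = f(1.180000, -1.849847) = -5.290281
  k3 = f(1.180000, -1.916848) = -5.610322
  k4 = f(1.240000, -2.272670) = -7.460423
  u ← -1.599431 + (0.12/6)·(k1 + 2k2 + 2k3 + k4) = -2.268136
u(1.24) ≈ -2.2681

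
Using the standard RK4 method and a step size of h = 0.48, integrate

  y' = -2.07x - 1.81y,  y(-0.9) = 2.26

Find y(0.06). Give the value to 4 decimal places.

RK4: k1 = f(x_n, y_n); k2 = f(x_n + h/2, y_n + (h/2)·k1); k3 = f(x_n + h/2, y_n + (h/2)·k2); k4 = f(x_n + h, y_n + h·k3); y_{n+1} = y_n + (h/6)·(k1 + 2k2 + 2k3 + k4).
x=-0.900000, y=2.260000:
  k1 = f(-0.900000, 2.260000) = -2.227600
  k2 = f(-0.660000, 1.725376) = -1.756731
  k3 = f(-0.660000, 1.838385) = -1.961276
  k4 = f(-0.420000, 1.318587) = -1.517243
  y ← 2.260000 + (0.48/6)·(k1 + 2k2 + 2k3 + k4) = 1.365531
x=-0.420000, y=1.365531:
  k1 = f(-0.420000, 1.365531) = -1.602212
  k2 = f(-0.180000, 0.981001) = -1.403011
  k3 = f(-0.180000, 1.028809) = -1.489544
  k4 = f(0.060000, 0.650550) = -1.301696
  y ← 1.365531 + (0.48/6)·(k1 + 2k2 + 2k3 + k4) = 0.670410
y(0.06) ≈ 0.6704

0.6704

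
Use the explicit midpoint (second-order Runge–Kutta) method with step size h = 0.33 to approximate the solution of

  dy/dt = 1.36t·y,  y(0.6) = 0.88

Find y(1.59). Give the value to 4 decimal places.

3.5482

Midpoint: k1 = f(t_n, y_n); k2 = f(t_n + h/2, y_n + (h/2)·k1); y_{n+1} = y_n + h·k2.
t=0.600000, y=0.880000:
  k1 = f(0.600000, 0.880000) = 0.718080
  k2 = f(0.765000, 0.998483) = 1.038822
  y ← 0.880000 + 0.33·1.038822 = 1.222811
t=0.930000, y=1.222811:
  k1 = f(0.930000, 1.222811) = 1.546612
  k2 = f(1.095000, 1.478002) = 2.201041
  y ← 1.222811 + 0.33·2.201041 = 1.949155
t=1.260000, y=1.949155:
  k1 = f(1.260000, 1.949155) = 3.340071
  k2 = f(1.425000, 2.500266) = 4.845516
  y ← 1.949155 + 0.33·4.845516 = 3.548175
y(1.59) ≈ 3.5482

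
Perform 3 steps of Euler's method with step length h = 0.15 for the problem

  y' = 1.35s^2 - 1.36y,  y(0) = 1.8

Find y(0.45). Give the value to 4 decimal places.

Euler: y_{n+1} = y_n + h·f(s_n, y_n).
s=0.000000, y=1.800000: f=-2.448000 → y ← 1.800000 + 0.15·(-2.448000) = 1.432800
s=0.150000, y=1.432800: f=-1.918233 → y ← 1.432800 + 0.15·(-1.918233) = 1.145065
s=0.300000, y=1.145065: f=-1.435788 → y ← 1.145065 + 0.15·(-1.435788) = 0.929697
y(0.45) ≈ 0.9297

0.9297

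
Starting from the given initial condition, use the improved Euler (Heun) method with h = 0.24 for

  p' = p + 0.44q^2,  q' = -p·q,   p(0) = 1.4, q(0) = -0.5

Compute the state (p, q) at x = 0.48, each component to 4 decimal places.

2.2918, -0.2183

Heun on (p,q): k1 = f(x_n, state_n); k2 = f(x_n + h, state_n + h·k1); state_{n+1} = state_n + (h/2)·(k1 + k2).
0.000000: (1.400000, -0.500000)
  k1 = (1.510000, 0.700000)
  predictor → (1.762400, -0.332000)
  k2 = (1.810899, 0.585117)
  → (1.798508, -0.345786)
0.240000: (1.798508, -0.345786)
  k1 = (1.851118, 0.621899)
  predictor → (2.242776, -0.196530)
  k2 = (2.259771, 0.440773)
  → (2.291814, -0.218265)
(p(0.48), q(0.48)) ≈ (2.2918, -0.2183)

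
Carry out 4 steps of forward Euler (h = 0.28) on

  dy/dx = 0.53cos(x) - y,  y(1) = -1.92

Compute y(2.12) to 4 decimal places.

-0.5023

Euler: y_{n+1} = y_n + h·f(x_n, y_n).
x=1.000000, y=-1.920000: f=2.206360 → y ← -1.920000 + 0.28·2.206360 = -1.302219
x=1.280000, y=-1.302219: f=1.454178 → y ← -1.302219 + 0.28·1.454178 = -0.895049
x=1.560000, y=-0.895049: f=0.900771 → y ← -0.895049 + 0.28·0.900771 = -0.642833
x=1.840000, y=-0.642833: f=0.501872 → y ← -0.642833 + 0.28·0.501872 = -0.502309
y(2.12) ≈ -0.5023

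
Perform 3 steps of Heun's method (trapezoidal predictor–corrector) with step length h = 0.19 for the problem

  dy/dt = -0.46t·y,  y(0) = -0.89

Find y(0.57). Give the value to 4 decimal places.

-0.8258

Heun: k1 = f(t_n, y_n); k2 = f(t_n + h, y_n + h·k1); y_{n+1} = y_n + (h/2)·(k1 + k2).
t=0.000000, y=-0.890000:
  k1 = f(0.000000, -0.890000) = 0.000000
  k2 = f(0.190000, -0.890000) = 0.077786
  y ← -0.890000 + (0.19/2)·(0.000000 + 0.077786) = -0.882610
t=0.190000, y=-0.882610:
  k1 = f(0.190000, -0.882610) = 0.077140
  k2 = f(0.380000, -0.867954) = 0.151718
  y ← -0.882610 + (0.19/2)·(0.077140 + 0.151718) = -0.860869
t=0.380000, y=-0.860869:
  k1 = f(0.380000, -0.860869) = 0.150480
  k2 = f(0.570000, -0.832278) = 0.218223
  y ← -0.860869 + (0.19/2)·(0.150480 + 0.218223) = -0.825842
y(0.57) ≈ -0.8258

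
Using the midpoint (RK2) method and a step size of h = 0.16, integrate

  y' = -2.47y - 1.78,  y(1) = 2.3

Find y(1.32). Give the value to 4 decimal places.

0.6880

Midpoint: k1 = f(x_n, y_n); k2 = f(x_n + h/2, y_n + (h/2)·k1); y_{n+1} = y_n + h·k2.
x=1.000000, y=2.300000:
  k1 = f(1.000000, 2.300000) = -7.461000
  k2 = f(1.080000, 1.703120) = -5.986706
  y ← 2.300000 + 0.16·(-5.986706) = 1.342127
x=1.160000, y=1.342127:
  k1 = f(1.160000, 1.342127) = -5.095054
  k2 = f(1.240000, 0.934523) = -4.088271
  y ← 1.342127 + 0.16·(-4.088271) = 0.688004
y(1.32) ≈ 0.6880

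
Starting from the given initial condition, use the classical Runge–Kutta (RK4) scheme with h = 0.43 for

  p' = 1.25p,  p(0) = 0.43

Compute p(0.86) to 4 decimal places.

1.2593

RK4: k1 = f(t_n, p_n); k2 = f(t_n + h/2, p_n + (h/2)·k1); k3 = f(t_n + h/2, p_n + (h/2)·k2); k4 = f(t_n + h, p_n + h·k3); p_{n+1} = p_n + (h/6)·(k1 + 2k2 + 2k3 + k4).
t=0.000000, p=0.430000:
  k1 = f(0.000000, 0.430000) = 0.537500
  k2 = f(0.215000, 0.545562) = 0.681953
  k3 = f(0.215000, 0.576620) = 0.720775
  k4 = f(0.430000, 0.739933) = 0.924917
  p ← 0.430000 + (0.43/6)·(k1 + 2k2 + 2k3 + k4) = 0.735864
t=0.430000, p=0.735864:
  k1 = f(0.430000, 0.735864) = 0.919830
  k2 = f(0.645000, 0.933628) = 1.167035
  k3 = f(0.645000, 0.986777) = 1.233471
  k4 = f(0.860000, 1.266257) = 1.582821
  p ← 0.735864 + (0.43/6)·(k1 + 2k2 + 2k3 + k4) = 1.259293
p(0.86) ≈ 1.2593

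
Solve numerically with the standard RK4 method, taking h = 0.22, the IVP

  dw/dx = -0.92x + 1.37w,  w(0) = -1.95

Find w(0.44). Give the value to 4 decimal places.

RK4: k1 = f(x_n, w_n); k2 = f(x_n + h/2, w_n + (h/2)·k1); k3 = f(x_n + h/2, w_n + (h/2)·k2); k4 = f(x_n + h, w_n + h·k3); w_{n+1} = w_n + (h/6)·(k1 + 2k2 + 2k3 + k4).
x=0.000000, w=-1.950000:
  k1 = f(0.000000, -1.950000) = -2.671500
  k2 = f(0.110000, -2.243865) = -3.175295
  k3 = f(0.110000, -2.299282) = -3.251217
  k4 = f(0.220000, -2.665268) = -3.853817
  w ← -1.950000 + (0.22/6)·(k1 + 2k2 + 2k3 + k4) = -2.660539
x=0.220000, w=-2.660539:
  k1 = f(0.220000, -2.660539) = -3.847339
  k2 = f(0.330000, -3.083746) = -4.528333
  k3 = f(0.330000, -3.158656) = -4.630958
  k4 = f(0.440000, -3.679350) = -5.445510
  w ← -2.660539 + (0.22/6)·(k1 + 2k2 + 2k3 + k4) = -3.672958
w(0.44) ≈ -3.6730

-3.6730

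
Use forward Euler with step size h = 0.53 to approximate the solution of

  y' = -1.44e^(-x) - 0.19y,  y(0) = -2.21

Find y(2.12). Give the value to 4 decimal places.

-2.7573

Euler: y_{n+1} = y_n + h·f(x_n, y_n).
x=0.000000, y=-2.210000: f=-1.020100 → y ← -2.210000 + 0.53·(-1.020100) = -2.750653
x=0.530000, y=-2.750653: f=-0.324967 → y ← -2.750653 + 0.53·(-0.324967) = -2.922886
x=1.060000, y=-2.922886: f=0.056452 → y ← -2.922886 + 0.53·0.056452 = -2.892966
x=1.590000, y=-2.892966: f=0.256011 → y ← -2.892966 + 0.53·0.256011 = -2.757280
y(2.12) ≈ -2.7573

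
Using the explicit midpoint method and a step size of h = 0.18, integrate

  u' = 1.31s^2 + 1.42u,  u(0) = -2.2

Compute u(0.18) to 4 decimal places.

-2.8323

Midpoint: k1 = f(s_n, u_n); k2 = f(s_n + h/2, u_n + (h/2)·k1); u_{n+1} = u_n + h·k2.
s=0.000000, u=-2.200000:
  k1 = f(0.000000, -2.200000) = -3.124000
  k2 = f(0.090000, -2.481160) = -3.512636
  u ← -2.200000 + 0.18·(-3.512636) = -2.832275
u(0.18) ≈ -2.8323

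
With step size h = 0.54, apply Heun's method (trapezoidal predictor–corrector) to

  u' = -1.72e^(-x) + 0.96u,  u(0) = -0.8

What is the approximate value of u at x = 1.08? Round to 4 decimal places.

-4.3667

Heun: k1 = f(x_n, u_n); k2 = f(x_n + h, u_n + h·k1); u_{n+1} = u_n + (h/2)·(k1 + k2).
x=0.000000, u=-0.800000:
  k1 = f(0.000000, -0.800000) = -2.488000
  k2 = f(0.540000, -2.143520) = -3.060106
  u ← -0.800000 + (0.54/2)·(-2.488000 + (-3.060106)) = -2.297989
x=0.540000, u=-2.297989:
  k1 = f(0.540000, -2.297989) = -3.208396
  k2 = f(1.080000, -4.030523) = -4.453406
  u ← -2.297989 + (0.54/2)·(-3.208396 + (-4.453406)) = -4.366675
u(1.08) ≈ -4.3667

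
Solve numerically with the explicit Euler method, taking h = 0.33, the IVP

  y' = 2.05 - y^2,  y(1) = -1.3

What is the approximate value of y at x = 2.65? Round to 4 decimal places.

Euler: y_{n+1} = y_n + h·f(x_n, y_n).
x=1.000000, y=-1.300000: f=0.360000 → y ← -1.300000 + 0.33·0.360000 = -1.181200
x=1.330000, y=-1.181200: f=0.654767 → y ← -1.181200 + 0.33·0.654767 = -0.965127
x=1.660000, y=-0.965127: f=1.118530 → y ← -0.965127 + 0.33·1.118530 = -0.596012
x=1.990000, y=-0.596012: f=1.694769 → y ← -0.596012 + 0.33·1.694769 = -0.036738
x=2.320000, y=-0.036738: f=2.048650 → y ← -0.036738 + 0.33·2.048650 = 0.639316
y(2.65) ≈ 0.6393

0.6393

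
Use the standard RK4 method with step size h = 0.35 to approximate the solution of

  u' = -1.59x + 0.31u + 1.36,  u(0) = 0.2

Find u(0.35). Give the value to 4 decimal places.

0.6247

RK4: k1 = f(x_n, u_n); k2 = f(x_n + h/2, u_n + (h/2)·k1); k3 = f(x_n + h/2, u_n + (h/2)·k2); k4 = f(x_n + h, u_n + h·k3); u_{n+1} = u_n + (h/6)·(k1 + 2k2 + 2k3 + k4).
x=0.000000, u=0.200000:
  k1 = f(0.000000, 0.200000) = 1.422000
  k2 = f(0.175000, 0.448850) = 1.220894
  k3 = f(0.175000, 0.413656) = 1.209983
  k4 = f(0.350000, 0.623494) = 0.996783
  u ← 0.200000 + (0.35/6)·(k1 + 2k2 + 2k3 + k4) = 0.624698
u(0.35) ≈ 0.6247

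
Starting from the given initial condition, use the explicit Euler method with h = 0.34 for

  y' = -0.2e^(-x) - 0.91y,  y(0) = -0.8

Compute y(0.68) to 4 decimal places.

-0.4769

Euler: y_{n+1} = y_n + h·f(x_n, y_n).
x=0.000000, y=-0.800000: f=0.528000 → y ← -0.800000 + 0.34·0.528000 = -0.620480
x=0.340000, y=-0.620480: f=0.422283 → y ← -0.620480 + 0.34·0.422283 = -0.476904
y(0.68) ≈ -0.4769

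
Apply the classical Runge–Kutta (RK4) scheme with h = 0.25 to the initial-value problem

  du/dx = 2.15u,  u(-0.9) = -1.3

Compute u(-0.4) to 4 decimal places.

RK4: k1 = f(x_n, u_n); k2 = f(x_n + h/2, u_n + (h/2)·k1); k3 = f(x_n + h/2, u_n + (h/2)·k2); k4 = f(x_n + h, u_n + h·k3); u_{n+1} = u_n + (h/6)·(k1 + 2k2 + 2k3 + k4).
x=-0.900000, u=-1.300000:
  k1 = f(-0.900000, -1.300000) = -2.795000
  k2 = f(-0.775000, -1.649375) = -3.546156
  k3 = f(-0.775000, -1.743270) = -3.748029
  k4 = f(-0.650000, -2.237007) = -4.809566
  u ← -1.300000 + (0.25/6)·(k1 + 2k2 + 2k3 + k4) = -2.224706
x=-0.650000, u=-2.224706:
  k1 = f(-0.650000, -2.224706) = -4.783117
  k2 = f(-0.525000, -2.822595) = -6.068580
  k3 = f(-0.525000, -2.983278) = -6.414048
  k4 = f(-0.400000, -3.828218) = -8.230668
  u ← -2.224706 + (0.25/6)·(k1 + 2k2 + 2k3 + k4) = -3.807166
u(-0.4) ≈ -3.8072

-3.8072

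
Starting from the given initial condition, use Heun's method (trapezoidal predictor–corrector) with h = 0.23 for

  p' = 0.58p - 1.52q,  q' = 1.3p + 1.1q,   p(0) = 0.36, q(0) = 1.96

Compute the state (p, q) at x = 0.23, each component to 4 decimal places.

Heun on (p,q): k1 = f(x_n, state_n); k2 = f(x_n + h, state_n + h·k1); state_{n+1} = state_n + (h/2)·(k1 + k2).
0.000000: (0.360000, 1.960000)
  k1 = (-2.770400, 2.624000)
  predictor → (-0.277192, 2.563520)
  k2 = (-4.057322, 2.459522)
  → (-0.425188, 2.544605)
(p(0.23), q(0.23)) ≈ (-0.4252, 2.5446)

-0.4252, 2.5446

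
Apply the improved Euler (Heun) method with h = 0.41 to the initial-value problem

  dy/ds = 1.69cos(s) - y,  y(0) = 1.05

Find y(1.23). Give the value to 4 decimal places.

1.0997

Heun: k1 = f(s_n, y_n); k2 = f(s_n + h, y_n + h·k1); y_{n+1} = y_n + (h/2)·(k1 + k2).
s=0.000000, y=1.050000:
  k1 = f(0.000000, 1.050000) = 0.640000
  k2 = f(0.410000, 1.312400) = 0.237534
  y ← 1.050000 + (0.41/2)·(0.640000 + 0.237534) = 1.229895
s=0.410000, y=1.229895:
  k1 = f(0.410000, 1.229895) = 0.320040
  k2 = f(0.820000, 1.361111) = -0.208157
  y ← 1.229895 + (0.41/2)·(0.320040 + (-0.208157)) = 1.252830
s=0.820000, y=1.252830:
  k1 = f(0.820000, 1.252830) = -0.099877
  k2 = f(1.230000, 1.211881) = -0.647019
  y ← 1.252830 + (0.41/2)·(-0.099877 + (-0.647019)) = 1.099717
y(1.23) ≈ 1.0997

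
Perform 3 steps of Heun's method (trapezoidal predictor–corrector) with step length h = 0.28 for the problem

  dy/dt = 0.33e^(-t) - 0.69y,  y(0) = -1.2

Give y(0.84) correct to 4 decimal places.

Heun: k1 = f(t_n, y_n); k2 = f(t_n + h, y_n + h·k1); y_{n+1} = y_n + (h/2)·(k1 + k2).
t=0.000000, y=-1.200000:
  k1 = f(0.000000, -1.200000) = 1.158000
  k2 = f(0.280000, -0.875760) = 0.853683
  y ← -1.200000 + (0.28/2)·(1.158000 + 0.853683) = -0.918364
t=0.280000, y=-0.918364:
  k1 = f(0.280000, -0.918364) = 0.883080
  k2 = f(0.560000, -0.671102) = 0.651559
  y ← -0.918364 + (0.28/2)·(0.883080 + 0.651559) = -0.703515
t=0.560000, y=-0.703515:
  k1 = f(0.560000, -0.703515) = 0.673924
  k2 = f(0.840000, -0.514816) = 0.497688
  y ← -0.703515 + (0.28/2)·(0.673924 + 0.497688) = -0.539489
y(0.84) ≈ -0.5395

-0.5395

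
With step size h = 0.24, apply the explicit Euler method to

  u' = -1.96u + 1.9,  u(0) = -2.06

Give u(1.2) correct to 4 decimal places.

0.8432

Euler: u_{n+1} = u_n + h·f(t_n, u_n).
t=0.000000, u=-2.060000: f=5.937600 → u ← -2.060000 + 0.24·5.937600 = -0.634976
t=0.240000, u=-0.634976: f=3.144553 → u ← -0.634976 + 0.24·3.144553 = 0.119717
t=0.480000, u=0.119717: f=1.665355 → u ← 0.119717 + 0.24·1.665355 = 0.519402
t=0.720000, u=0.519402: f=0.881972 → u ← 0.519402 + 0.24·0.881972 = 0.731075
t=0.960000, u=0.731075: f=0.467092 → u ← 0.731075 + 0.24·0.467092 = 0.843177
u(1.2) ≈ 0.8432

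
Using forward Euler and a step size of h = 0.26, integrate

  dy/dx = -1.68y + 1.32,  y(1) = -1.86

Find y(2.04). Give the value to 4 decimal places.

0.5195

Euler: y_{n+1} = y_n + h·f(x_n, y_n).
x=1.000000, y=-1.860000: f=4.444800 → y ← -1.860000 + 0.26·4.444800 = -0.704352
x=1.260000, y=-0.704352: f=2.503311 → y ← -0.704352 + 0.26·2.503311 = -0.053491
x=1.520000, y=-0.053491: f=1.409865 → y ← -0.053491 + 0.26·1.409865 = 0.313074
x=1.780000, y=0.313074: f=0.794036 → y ← 0.313074 + 0.26·0.794036 = 0.519523
y(2.04) ≈ 0.5195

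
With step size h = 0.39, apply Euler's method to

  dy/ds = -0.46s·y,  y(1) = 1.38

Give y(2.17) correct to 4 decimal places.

0.5786

Euler: y_{n+1} = y_n + h·f(s_n, y_n).
s=1.000000, y=1.380000: f=-0.634800 → y ← 1.380000 + 0.39·(-0.634800) = 1.132428
s=1.390000, y=1.132428: f=-0.724074 → y ← 1.132428 + 0.39·(-0.724074) = 0.850039
s=1.780000, y=0.850039: f=-0.696012 → y ← 0.850039 + 0.39·(-0.696012) = 0.578594
y(2.17) ≈ 0.5786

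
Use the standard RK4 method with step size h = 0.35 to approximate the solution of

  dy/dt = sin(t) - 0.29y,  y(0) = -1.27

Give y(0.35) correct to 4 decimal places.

-1.0888

RK4: k1 = f(t_n, y_n); k2 = f(t_n + h/2, y_n + (h/2)·k1); k3 = f(t_n + h/2, y_n + (h/2)·k2); k4 = f(t_n + h, y_n + h·k3); y_{n+1} = y_n + (h/6)·(k1 + 2k2 + 2k3 + k4).
t=0.000000, y=-1.270000:
  k1 = f(0.000000, -1.270000) = 0.368300
  k2 = f(0.175000, -1.205547) = 0.523717
  k3 = f(0.175000, -1.178350) = 0.515830
  k4 = f(0.350000, -1.089460) = 0.658841
  y ← -1.270000 + (0.35/6)·(k1 + 2k2 + 2k3 + k4) = -1.088803
y(0.35) ≈ -1.0888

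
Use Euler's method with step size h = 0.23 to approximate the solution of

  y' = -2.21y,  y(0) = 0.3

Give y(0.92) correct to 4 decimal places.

0.0175

Euler: y_{n+1} = y_n + h·f(x_n, y_n).
x=0.000000, y=0.300000: f=-0.663000 → y ← 0.300000 + 0.23·(-0.663000) = 0.147510
x=0.230000, y=0.147510: f=-0.325997 → y ← 0.147510 + 0.23·(-0.325997) = 0.072531
x=0.460000, y=0.072531: f=-0.160293 → y ← 0.072531 + 0.23·(-0.160293) = 0.035663
x=0.690000, y=0.035663: f=-0.078816 → y ← 0.035663 + 0.23·(-0.078816) = 0.017536
y(0.92) ≈ 0.0175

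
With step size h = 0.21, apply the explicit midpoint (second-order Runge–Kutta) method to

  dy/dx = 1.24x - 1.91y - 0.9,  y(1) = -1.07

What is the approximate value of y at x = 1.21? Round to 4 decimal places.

Midpoint: k1 = f(x_n, y_n); k2 = f(x_n + h/2, y_n + (h/2)·k1); y_{n+1} = y_n + h·k2.
x=1.000000, y=-1.070000:
  k1 = f(1.000000, -1.070000) = 2.383700
  k2 = f(1.105000, -0.819712) = 2.035849
  y ← -1.070000 + 0.21·2.035849 = -0.642472
y(1.21) ≈ -0.6425

-0.6425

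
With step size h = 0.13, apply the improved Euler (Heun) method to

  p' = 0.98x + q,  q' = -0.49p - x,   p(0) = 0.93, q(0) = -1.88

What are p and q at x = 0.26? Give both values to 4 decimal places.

0.4587, -2.0017

Heun on (p,q): k1 = f(x_n, state_n); k2 = f(x_n + h, state_n + h·k1); state_{n+1} = state_n + (h/2)·(k1 + k2).
0.000000: (0.930000, -1.880000)
  k1 = (-1.880000, -0.455700)
  predictor → (0.685600, -1.939241)
  k2 = (-1.811841, -0.465944)
  → (0.690030, -1.939907)
0.130000: (0.690030, -1.939907)
  k1 = (-1.812507, -0.468115)
  predictor → (0.454404, -2.000762)
  k2 = (-1.745962, -0.482658)
  → (0.458730, -2.001707)
(p(0.26), q(0.26)) ≈ (0.4587, -2.0017)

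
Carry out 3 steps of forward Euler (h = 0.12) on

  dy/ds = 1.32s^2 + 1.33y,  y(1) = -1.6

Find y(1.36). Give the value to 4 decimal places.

-1.8079

Euler: y_{n+1} = y_n + h·f(s_n, y_n).
s=1.000000, y=-1.600000: f=-0.808000 → y ← -1.600000 + 0.12·(-0.808000) = -1.696960
s=1.120000, y=-1.696960: f=-0.601149 → y ← -1.696960 + 0.12·(-0.601149) = -1.769098
s=1.240000, y=-1.769098: f=-0.323268 → y ← -1.769098 + 0.12·(-0.323268) = -1.807890
y(1.36) ≈ -1.8079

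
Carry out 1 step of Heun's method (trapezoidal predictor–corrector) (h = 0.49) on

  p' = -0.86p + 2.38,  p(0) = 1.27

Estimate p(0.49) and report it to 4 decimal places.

Heun: k1 = f(t_n, p_n); k2 = f(t_n + h, p_n + h·k1); p_{n+1} = p_n + (h/2)·(k1 + k2).
t=0.000000, p=1.270000:
  k1 = f(0.000000, 1.270000) = 1.287800
  k2 = f(0.490000, 1.901022) = 0.745121
  p ← 1.270000 + (0.49/2)·(1.287800 + 0.745121) = 1.768066
p(0.49) ≈ 1.7681

1.7681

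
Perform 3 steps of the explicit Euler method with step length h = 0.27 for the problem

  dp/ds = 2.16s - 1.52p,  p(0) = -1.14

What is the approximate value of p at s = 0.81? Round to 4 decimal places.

0.1741

Euler: p_{n+1} = p_n + h·f(s_n, p_n).
s=0.000000, p=-1.140000: f=1.732800 → p ← -1.140000 + 0.27·1.732800 = -0.672144
s=0.270000, p=-0.672144: f=1.604859 → p ← -0.672144 + 0.27·1.604859 = -0.238832
s=0.540000, p=-0.238832: f=1.529425 → p ← -0.238832 + 0.27·1.529425 = 0.174113
p(0.81) ≈ 0.1741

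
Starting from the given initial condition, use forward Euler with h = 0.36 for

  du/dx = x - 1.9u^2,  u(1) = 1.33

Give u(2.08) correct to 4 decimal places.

0.9802

Euler: u_{n+1} = u_n + h·f(x_n, u_n).
x=1.000000, u=1.330000: f=-2.360910 → u ← 1.330000 + 0.36·(-2.360910) = 0.480072
x=1.360000, u=0.480072: f=0.922108 → u ← 0.480072 + 0.36·0.922108 = 0.812031
x=1.720000, u=0.812031: f=0.467150 → u ← 0.812031 + 0.36·0.467150 = 0.980205
u(2.08) ≈ 0.9802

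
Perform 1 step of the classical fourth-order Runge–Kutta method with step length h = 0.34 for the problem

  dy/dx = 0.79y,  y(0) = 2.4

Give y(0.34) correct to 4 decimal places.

RK4: k1 = f(x_n, y_n); k2 = f(x_n + h/2, y_n + (h/2)·k1); k3 = f(x_n + h/2, y_n + (h/2)·k2); k4 = f(x_n + h, y_n + h·k3); y_{n+1} = y_n + (h/6)·(k1 + 2k2 + 2k3 + k4).
x=0.000000, y=2.400000:
  k1 = f(0.000000, 2.400000) = 1.896000
  k2 = f(0.170000, 2.722320) = 2.150633
  k3 = f(0.170000, 2.765608) = 2.184830
  k4 = f(0.340000, 3.142842) = 2.482845
  y ← 2.400000 + (0.34/6)·(k1 + 2k2 + 2k3 + k4) = 3.139487
y(0.34) ≈ 3.1395

3.1395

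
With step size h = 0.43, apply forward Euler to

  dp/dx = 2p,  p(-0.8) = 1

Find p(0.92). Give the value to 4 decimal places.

Euler: p_{n+1} = p_n + h·f(x_n, p_n).
x=-0.800000, p=1.000000: f=2.000000 → p ← 1.000000 + 0.43·2.000000 = 1.860000
x=-0.370000, p=1.860000: f=3.720000 → p ← 1.860000 + 0.43·3.720000 = 3.459600
x=0.060000, p=3.459600: f=6.919200 → p ← 3.459600 + 0.43·6.919200 = 6.434856
x=0.490000, p=6.434856: f=12.869712 → p ← 6.434856 + 0.43·12.869712 = 11.968832
p(0.92) ≈ 11.9688

11.9688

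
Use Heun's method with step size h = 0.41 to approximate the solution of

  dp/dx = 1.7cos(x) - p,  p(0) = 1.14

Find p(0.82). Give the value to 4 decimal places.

Heun: k1 = f(x_n, p_n); k2 = f(x_n + h, p_n + h·k1); p_{n+1} = p_n + (h/2)·(k1 + k2).
x=0.000000, p=1.140000:
  k1 = f(0.000000, 1.140000) = 0.560000
  k2 = f(0.410000, 1.369600) = 0.189505
  p ← 1.140000 + (0.41/2)·(0.560000 + 0.189505) = 1.293649
x=0.410000, p=1.293649:
  k1 = f(0.410000, 1.293649) = 0.265457
  k2 = f(0.820000, 1.402486) = -0.242710
  p ← 1.293649 + (0.41/2)·(0.265457 + (-0.242710)) = 1.298312
p(0.82) ≈ 1.2983

1.2983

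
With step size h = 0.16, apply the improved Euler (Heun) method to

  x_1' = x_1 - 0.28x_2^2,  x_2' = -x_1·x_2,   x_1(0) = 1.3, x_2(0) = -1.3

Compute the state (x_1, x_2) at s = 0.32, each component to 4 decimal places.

1.6658, -0.8194

Heun on (x_1,x_2): k1 = f(s_n, state_n); k2 = f(s_n + h, state_n + h·k1); state_{n+1} = state_n + (h/2)·(k1 + k2).
0.000000: (1.300000, -1.300000)
  k1 = (0.826800, 1.690000)
  predictor → (1.432288, -1.029600)
  k2 = (1.135467, 1.474684)
  → (1.456981, -1.046825)
0.160000: (1.456981, -1.046825)
  k1 = (1.150145, 1.525205)
  predictor → (1.641005, -0.802793)
  k2 = (1.460551, 1.317386)
  → (1.665837, -0.819418)
(x_1(0.32), x_2(0.32)) ≈ (1.6658, -0.8194)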